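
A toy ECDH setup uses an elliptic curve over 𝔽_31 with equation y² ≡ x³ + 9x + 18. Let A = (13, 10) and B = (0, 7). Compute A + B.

(12, 26)

(13, 10) + (0, 7). λ = (7 - 10)/(0 - 13) ≡ 28/18 mod 31. 18⁻¹ ≡ 19 (mod 31), so λ ≡ 5.
  x = λ² - 13 - 0 = 25 - 13 ≡ 12; y = λ·(13 - 12) - 10 ≡ 26. → (12, 26)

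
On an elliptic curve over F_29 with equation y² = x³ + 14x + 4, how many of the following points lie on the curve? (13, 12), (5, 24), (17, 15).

(13, 12): 12² ≡ 28, rhs ≡ 5 → off.
(5, 24): 24² ≡ 25, rhs ≡ 25 → on.
(17, 15): 15² ≡ 22, rhs ≡ 22 → on.

2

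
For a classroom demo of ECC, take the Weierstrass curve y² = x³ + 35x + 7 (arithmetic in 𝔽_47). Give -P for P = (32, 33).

-(32, 33) = (32, -33 mod 47) = (32, 14).

(32, 14)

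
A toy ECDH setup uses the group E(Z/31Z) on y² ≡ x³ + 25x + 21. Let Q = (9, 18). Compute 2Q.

(29, 26)

tangent at (9, 18): λ = (3·9² + 25)/(2·18) ≡ 20/5. 5⁻¹ ≡ 25 (mod 31), so λ ≡ 20·25 ≡ 4.
  x = λ² - 9 - 9 = 16 - 18 ≡ 29; y = λ·(9 - 29) - 18 ≡ 26. → (29, 26)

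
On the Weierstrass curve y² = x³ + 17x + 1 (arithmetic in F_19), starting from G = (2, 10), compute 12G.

Double-and-add on 12 = (1100)₂. Start with G = (2, 10) for the leading 1-bit.
double: tangent at (2, 10): λ = (3·2² + 17)/(2·10) ≡ 10/1. 1⁻¹ ≡ 1 (mod 19), so λ ≡ 10·1 ≡ 10.
  x = λ² - 2 - 2 = 100 - 4 ≡ 1; y = λ·(2 - 1) - 10 ≡ 0. → (1, 0)
add G: (1, 0) + (2, 10). λ = (10 - 0)/(2 - 1) ≡ 10/1 mod 19. 1⁻¹ ≡ 1 (mod 19) since 1·1 = 1 ≡ 1, so λ ≡ 10.
  x = λ² - 1 - 2 = 100 - 3 ≡ 2; y = λ·(1 - 2) - 0 ≡ 9. → (2, 9)
double: tangent at (2, 9): λ = (3·2² + 17)/(2·9) ≡ 10/18. 18⁻¹ ≡ 18 (mod 19) since 18·18 = 324 ≡ 1, so λ ≡ 10·18 ≡ 9.
  x = λ² - 2 - 2 = 81 - 4 ≡ 1; y = λ·(2 - 1) - 9 ≡ 0. → (1, 0)
double: (1, 0) + (1, 0): same x and y₁ ≡ -y₂, so the sum is O.

O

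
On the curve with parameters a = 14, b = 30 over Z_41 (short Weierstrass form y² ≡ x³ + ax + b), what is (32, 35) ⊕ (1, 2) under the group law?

(7, 26)

(32, 35) + (1, 2). λ = (2 - 35)/(1 - 32) ≡ 8/10 mod 41. 10⁻¹ ≡ 37 (mod 41) since 10·37 = 370 ≡ 1, so λ ≡ 9.
  x = λ² - 32 - 1 = 81 - 33 ≡ 7; y = λ·(32 - 7) - 35 ≡ 26. → (7, 26)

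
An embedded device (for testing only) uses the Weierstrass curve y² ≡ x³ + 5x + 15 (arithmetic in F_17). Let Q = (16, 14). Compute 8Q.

Repeated addition: build up to 8Q.
2Q: tangent at (16, 14): λ = (3·16² + 5)/(2·14) ≡ 8/11. 11⁻¹ ≡ 14 (mod 17), so λ ≡ 8·14 ≡ 10.
  x = λ² - 16 - 16 = 100 - 32 ≡ 0; y = λ·(16 - 0) - 14 ≡ 10. → (0, 10)
3Q: (0, 10) + (16, 14). λ = (14 - 10)/(16 - 0) ≡ 4/16 mod 17. 16⁻¹ ≡ 16 (mod 17) since 16·16 = 256 ≡ 1, so λ ≡ 13.
  x = λ² - 0 - 16 = 169 - 16 ≡ 0; y = λ·(0 - 0) - 10 ≡ 7. → (0, 7)
4Q: (0, 7) + (16, 14). λ = (14 - 7)/(16 - 0) ≡ 7/16 mod 17. 16⁻¹ ≡ 16 (mod 17) since 16·16 = 256 ≡ 1, so λ ≡ 10.
  x = λ² - 0 - 16 = 100 - 16 ≡ 16; y = λ·(0 - 16) - 7 ≡ 3. → (16, 3)
5Q: (16, 3) + (16, 14): same x and y₁ ≡ -y₂, so the sum is ∞.
6Q: ∞ + (16, 14) = (16, 14) (identity).
7Q: tangent at (16, 14): λ = (3·16² + 5)/(2·14) ≡ 8/11. 11⁻¹ ≡ 14 (mod 17) since 11·14 = 154 ≡ 1, so λ ≡ 8·14 ≡ 10.
  x = λ² - 16 - 16 = 100 - 32 ≡ 0; y = λ·(16 - 0) - 14 ≡ 10. → (0, 10)
8Q: (0, 10) + (16, 14). λ = (14 - 10)/(16 - 0) ≡ 4/16 mod 17. 16⁻¹ ≡ 16 (mod 17), so λ ≡ 13.
  x = λ² - 0 - 16 = 169 - 16 ≡ 0; y = λ·(0 - 0) - 10 ≡ 7. → (0, 7)

(0, 7)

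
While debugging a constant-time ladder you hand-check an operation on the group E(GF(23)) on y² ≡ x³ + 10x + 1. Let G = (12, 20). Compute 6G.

(19, 9)

Double-and-add on 6 = (110)₂. Start with G = (12, 20) for the leading 1-bit.
double: tangent at (12, 20): λ = (3·12² + 10)/(2·20) ≡ 5/17. 17⁻¹ ≡ 19 (mod 23), so λ ≡ 5·19 ≡ 3.
  x = λ² - 12 - 12 = 9 - 24 ≡ 8; y = λ·(12 - 8) - 20 ≡ 15. → (8, 15)
add G: (8, 15) + (12, 20). λ = (20 - 15)/(12 - 8) ≡ 5/4 mod 23. 4⁻¹ ≡ 6 (mod 23) since 4·6 = 24 ≡ 1, so λ ≡ 7.
  x = λ² - 8 - 12 = 49 - 20 ≡ 6; y = λ·(8 - 6) - 15 ≡ 22. → (6, 22)
double: tangent at (6, 22): λ = (3·6² + 10)/(2·22) ≡ 3/21. 21⁻¹ ≡ 11 (mod 23), so λ ≡ 3·11 ≡ 10.
  x = λ² - 6 - 6 = 100 - 12 ≡ 19; y = λ·(6 - 19) - 22 ≡ 9. → (19, 9)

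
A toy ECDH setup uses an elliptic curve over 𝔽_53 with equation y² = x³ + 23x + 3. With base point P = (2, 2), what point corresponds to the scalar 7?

Double-and-add on 7 = (111)₂. Start with P = (2, 2) for the leading 1-bit.
double: tangent at (2, 2): λ = (3·2² + 23)/(2·2) ≡ 35/4. 4⁻¹ ≡ 40 (mod 53), so λ ≡ 35·40 ≡ 22.
  x = λ² - 2 - 2 = 484 - 4 ≡ 3; y = λ·(2 - 3) - 2 ≡ 29. → (3, 29)
add P: (3, 29) + (2, 2). λ = (2 - 29)/(2 - 3) ≡ 26/52 mod 53. 52⁻¹ ≡ 52 (mod 53), so λ ≡ 27.
  x = λ² - 3 - 2 = 729 - 5 ≡ 35; y = λ·(3 - 35) - 29 ≡ 8. → (35, 8)
double: tangent at (35, 8): λ = (3·35² + 23)/(2·8) ≡ 41/16. 16⁻¹ ≡ 10 (mod 53), so λ ≡ 41·10 ≡ 39.
  x = λ² - 35 - 35 = 1521 - 70 ≡ 20; y = λ·(35 - 20) - 8 ≡ 47. → (20, 47)
add P: (20, 47) + (2, 2). λ = (2 - 47)/(2 - 20) ≡ 8/35 mod 53. 35⁻¹ ≡ 50 (mod 53), so λ ≡ 29.
  x = λ² - 20 - 2 = 841 - 22 ≡ 24; y = λ·(20 - 24) - 47 ≡ 49. → (24, 49)

(24, 49)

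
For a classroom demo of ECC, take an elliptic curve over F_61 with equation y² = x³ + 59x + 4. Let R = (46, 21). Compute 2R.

(17, 53)

tangent at (46, 21): λ = (3·46² + 59)/(2·21) ≡ 2/42. 42⁻¹ ≡ 16 (mod 61), so λ ≡ 2·16 ≡ 32.
  x = λ² - 46 - 46 = 1024 - 92 ≡ 17; y = λ·(46 - 17) - 21 ≡ 53. → (17, 53)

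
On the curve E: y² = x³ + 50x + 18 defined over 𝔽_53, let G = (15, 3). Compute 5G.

Double-and-add on 5 = (101)₂. Start with G = (15, 3) for the leading 1-bit.
double: tangent at (15, 3): λ = (3·15² + 50)/(2·3) ≡ 36/6. 6⁻¹ ≡ 9 (mod 53), so λ ≡ 36·9 ≡ 6.
  x = λ² - 15 - 15 = 36 - 30 ≡ 6; y = λ·(15 - 6) - 3 ≡ 51. → (6, 51)
double: tangent at (6, 51): λ = (3·6² + 50)/(2·51) ≡ 52/49. 49⁻¹ ≡ 13 (mod 53), so λ ≡ 52·13 ≡ 40.
  x = λ² - 6 - 6 = 1600 - 12 ≡ 51; y = λ·(6 - 51) - 51 ≡ 4. → (51, 4)
add G: (51, 4) + (15, 3). λ = (3 - 4)/(15 - 51) ≡ 52/17 mod 53. 17⁻¹ ≡ 25 (mod 53), so λ ≡ 28.
  x = λ² - 51 - 15 = 784 - 66 ≡ 29; y = λ·(51 - 29) - 4 ≡ 29. → (29, 29)

(29, 29)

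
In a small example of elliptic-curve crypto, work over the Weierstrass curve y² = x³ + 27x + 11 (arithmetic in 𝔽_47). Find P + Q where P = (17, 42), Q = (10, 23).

(36, 34)

(17, 42) + (10, 23). λ = (23 - 42)/(10 - 17) ≡ 28/40 mod 47. 40⁻¹ ≡ 20 (mod 47), so λ ≡ 43.
  x = λ² - 17 - 10 = 1849 - 27 ≡ 36; y = λ·(17 - 36) - 42 ≡ 34. → (36, 34)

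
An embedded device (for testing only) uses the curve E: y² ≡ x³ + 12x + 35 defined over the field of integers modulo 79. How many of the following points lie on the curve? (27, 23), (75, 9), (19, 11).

(27, 23): 23² ≡ 55, rhs ≡ 55 → on.
(75, 9): 9² ≡ 2, rhs ≡ 2 → on.
(19, 11): 11² ≡ 42, rhs ≡ 12 → off.

2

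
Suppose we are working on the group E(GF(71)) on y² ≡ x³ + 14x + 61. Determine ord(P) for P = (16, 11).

2P: tangent at (16, 11): λ = (3·16² + 14)/(2·11) ≡ 1/22. 22⁻¹ ≡ 42 (mod 71), so λ ≡ 1·42 ≡ 42.
  x = λ² - 16 - 16 = 1764 - 32 ≡ 28; y = λ·(16 - 28) - 11 ≡ 53. → (28, 53)
3P: (28, 53) + (16, 11). λ = (11 - 53)/(16 - 28) ≡ 29/59 mod 71. 59⁻¹ ≡ 65 (mod 71), so λ ≡ 39.
  x = λ² - 28 - 16 = 1521 - 44 ≡ 57; y = λ·(28 - 57) - 53 ≡ 23. → (57, 23)
4P: (57, 23) + (16, 11). λ = (11 - 23)/(16 - 57) ≡ 59/30 mod 71. 30⁻¹ ≡ 45 (mod 71), so λ ≡ 28.
  x = λ² - 57 - 16 = 784 - 73 ≡ 1; y = λ·(57 - 1) - 23 ≡ 54. → (1, 54)
5P: (1, 54) + (16, 11). λ = (11 - 54)/(16 - 1) ≡ 28/15 mod 71. 15⁻¹ ≡ 19 (mod 71) since 15·19 = 285 ≡ 1, so λ ≡ 35.
  x = λ² - 1 - 16 = 1225 - 17 ≡ 1; y = λ·(1 - 1) - 54 ≡ 17. → (1, 17)
6P: (1, 17) + (16, 11). λ = (11 - 17)/(16 - 1) ≡ 65/15 mod 71. 15⁻¹ ≡ 19 (mod 71) since 15·19 = 285 ≡ 1, so λ ≡ 28.
  x = λ² - 1 - 16 = 784 - 17 ≡ 57; y = λ·(1 - 57) - 17 ≡ 48. → (57, 48)
7P: (57, 48) + (16, 11). λ = (11 - 48)/(16 - 57) ≡ 34/30 mod 71. 30⁻¹ ≡ 45 (mod 71), so λ ≡ 39.
  x = λ² - 57 - 16 = 1521 - 73 ≡ 28; y = λ·(57 - 28) - 48 ≡ 18. → (28, 18)
8P: (28, 18) + (16, 11). λ = (11 - 18)/(16 - 28) ≡ 64/59 mod 71. 59⁻¹ ≡ 65 (mod 71) since 59·65 = 3835 ≡ 1, so λ ≡ 42.
  x = λ² - 28 - 16 = 1764 - 44 ≡ 16; y = λ·(28 - 16) - 18 ≡ 60. → (16, 60)
9P: (16, 60) + (16, 11): same x and y₁ ≡ -y₂, so the sum is the point at infinity.
9P = the point at infinity, so the order is 9.

9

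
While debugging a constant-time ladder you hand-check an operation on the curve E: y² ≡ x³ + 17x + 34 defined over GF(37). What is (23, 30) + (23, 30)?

tangent at (23, 30): λ = (3·23² + 17)/(2·30) ≡ 13/23. 23⁻¹ ≡ 29 (mod 37), so λ ≡ 13·29 ≡ 7.
  x = λ² - 23 - 23 = 49 - 46 ≡ 3; y = λ·(23 - 3) - 30 ≡ 36. → (3, 36)

(3, 36)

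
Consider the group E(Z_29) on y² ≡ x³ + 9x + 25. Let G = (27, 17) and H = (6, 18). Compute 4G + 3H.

(22, 24)

First 4G:
Repeated addition: build up to 4G.
2G: tangent at (27, 17): λ = (3·27² + 9)/(2·17) ≡ 21/5. 5⁻¹ ≡ 6 (mod 29) since 5·6 = 30 ≡ 1, so λ ≡ 21·6 ≡ 10.
  x = λ² - 27 - 27 = 100 - 54 ≡ 17; y = λ·(27 - 17) - 17 ≡ 25. → (17, 25)
3G: (17, 25) + (27, 17). λ = (17 - 25)/(27 - 17) ≡ 21/10 mod 29. 10⁻¹ ≡ 3 (mod 29) since 10·3 = 30 ≡ 1, so λ ≡ 5.
  x = λ² - 17 - 27 = 25 - 44 ≡ 10; y = λ·(17 - 10) - 25 ≡ 10. → (10, 10)
4G: (10, 10) + (27, 17). λ = (17 - 10)/(27 - 10) ≡ 7/17 mod 29. 17⁻¹ ≡ 12 (mod 29) since 17·12 = 204 ≡ 1, so λ ≡ 26.
  x = λ² - 10 - 27 = 676 - 37 ≡ 1; y = λ·(10 - 1) - 10 ≡ 21. → (1, 21)
4G = (1, 21).
Next 3H:
Repeated addition: build up to 3H.
2H: tangent at (6, 18): λ = (3·6² + 9)/(2·18) ≡ 1/7. 7⁻¹ ≡ 25 (mod 29) since 7·25 = 175 ≡ 1, so λ ≡ 1·25 ≡ 25.
  x = λ² - 6 - 6 = 625 - 12 ≡ 4; y = λ·(6 - 4) - 18 ≡ 3. → (4, 3)
3H: (4, 3) + (6, 18). λ = (18 - 3)/(6 - 4) ≡ 15/2 mod 29. 2⁻¹ ≡ 15 (mod 29) since 2·15 = 30 ≡ 1, so λ ≡ 22.
  x = λ² - 4 - 6 = 484 - 10 ≡ 10; y = λ·(4 - 10) - 3 ≡ 10. → (10, 10)
3H = (10, 10).
Finally 4G + 3H:
(1, 21) + (10, 10). λ = (10 - 21)/(10 - 1) ≡ 18/9 mod 29. 9⁻¹ ≡ 13 (mod 29), so λ ≡ 2.
  x = λ² - 1 - 10 = 4 - 11 ≡ 22; y = λ·(1 - 22) - 21 ≡ 24. → (22, 24)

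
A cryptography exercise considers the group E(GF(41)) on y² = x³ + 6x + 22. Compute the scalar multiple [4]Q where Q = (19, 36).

Double-and-add on 4 = (100)₂. Start with Q = (19, 36) for the leading 1-bit.
double: tangent at (19, 36): λ = (3·19² + 6)/(2·36) ≡ 23/31. 31⁻¹ ≡ 4 (mod 41) since 31·4 = 124 ≡ 1, so λ ≡ 23·4 ≡ 10.
  x = λ² - 19 - 19 = 100 - 38 ≡ 21; y = λ·(19 - 21) - 36 ≡ 26. → (21, 26)
double: tangent at (21, 26): λ = (3·21² + 6)/(2·26) ≡ 17/11. 11⁻¹ ≡ 15 (mod 41) since 11·15 = 165 ≡ 1, so λ ≡ 17·15 ≡ 9.
  x = λ² - 21 - 21 = 81 - 42 ≡ 39; y = λ·(21 - 39) - 26 ≡ 17. → (39, 17)

(39, 17)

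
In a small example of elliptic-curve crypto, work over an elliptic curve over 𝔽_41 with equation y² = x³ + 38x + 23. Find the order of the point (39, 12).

7

2P: tangent at (39, 12): λ = (3·39² + 38)/(2·12) ≡ 9/24. 24⁻¹ ≡ 12 (mod 41), so λ ≡ 9·12 ≡ 26.
  x = λ² - 39 - 39 = 676 - 78 ≡ 24; y = λ·(39 - 24) - 12 ≡ 9. → (24, 9)
3P: (24, 9) + (39, 12). λ = (12 - 9)/(39 - 24) ≡ 3/15 mod 41. 15⁻¹ ≡ 11 (mod 41), so λ ≡ 33.
  x = λ² - 24 - 39 = 1089 - 63 ≡ 1; y = λ·(24 - 1) - 9 ≡ 12. → (1, 12)
4P: (1, 12) + (39, 12). λ = (12 - 12)/(39 - 1) ≡ 0/38 mod 41. 38⁻¹ ≡ 27 (mod 41) since 38·27 = 1026 ≡ 1, so λ ≡ 0.
  x = λ² - 1 - 39 = 0 - 40 ≡ 1; y = λ·(1 - 1) - 12 ≡ 29. → (1, 29)
5P: (1, 29) + (39, 12). λ = (12 - 29)/(39 - 1) ≡ 24/38 mod 41. 38⁻¹ ≡ 27 (mod 41) since 38·27 = 1026 ≡ 1, so λ ≡ 33.
  x = λ² - 1 - 39 = 1089 - 40 ≡ 24; y = λ·(1 - 24) - 29 ≡ 32. → (24, 32)
6P: (24, 32) + (39, 12). λ = (12 - 32)/(39 - 24) ≡ 21/15 mod 41. 15⁻¹ ≡ 11 (mod 41), so λ ≡ 26.
  x = λ² - 24 - 39 = 676 - 63 ≡ 39; y = λ·(24 - 39) - 32 ≡ 29. → (39, 29)
7P: (39, 29) + (39, 12): same x and y₁ ≡ -y₂, so the sum is ∞.
7P = ∞, so the order is 7.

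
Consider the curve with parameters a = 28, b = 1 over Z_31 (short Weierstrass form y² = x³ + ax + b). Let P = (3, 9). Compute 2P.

tangent at (3, 9): λ = (3·3² + 28)/(2·9) ≡ 24/18. 18⁻¹ ≡ 19 (mod 31) since 18·19 = 342 ≡ 1, so λ ≡ 24·19 ≡ 22.
  x = λ² - 3 - 3 = 484 - 6 ≡ 13; y = λ·(3 - 13) - 9 ≡ 19. → (13, 19)

(13, 19)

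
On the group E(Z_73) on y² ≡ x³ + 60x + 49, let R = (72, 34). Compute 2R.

(6, 25)

tangent at (72, 34): λ = (3·72² + 60)/(2·34) ≡ 63/68. 68⁻¹ ≡ 29 (mod 73), so λ ≡ 63·29 ≡ 2.
  x = λ² - 72 - 72 = 4 - 144 ≡ 6; y = λ·(72 - 6) - 34 ≡ 25. → (6, 25)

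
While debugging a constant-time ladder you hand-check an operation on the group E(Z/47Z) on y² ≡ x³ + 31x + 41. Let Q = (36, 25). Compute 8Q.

(46, 3)

Double-and-add on 8 = (1000)₂. Start with Q = (36, 25) for the leading 1-bit.
double: tangent at (36, 25): λ = (3·36² + 31)/(2·25) ≡ 18/3. 3⁻¹ ≡ 16 (mod 47), so λ ≡ 18·16 ≡ 6.
  x = λ² - 36 - 36 = 36 - 72 ≡ 11; y = λ·(36 - 11) - 25 ≡ 31. → (11, 31)
double: tangent at (11, 31): λ = (3·11² + 31)/(2·31) ≡ 18/15. 15⁻¹ ≡ 22 (mod 47) since 15·22 = 330 ≡ 1, so λ ≡ 18·22 ≡ 20.
  x = λ² - 11 - 11 = 400 - 22 ≡ 2; y = λ·(11 - 2) - 31 ≡ 8. → (2, 8)
double: tangent at (2, 8): λ = (3·2² + 31)/(2·8) ≡ 43/16. 16⁻¹ ≡ 3 (mod 47), so λ ≡ 43·3 ≡ 35.
  x = λ² - 2 - 2 = 1225 - 4 ≡ 46; y = λ·(2 - 46) - 8 ≡ 3. → (46, 3)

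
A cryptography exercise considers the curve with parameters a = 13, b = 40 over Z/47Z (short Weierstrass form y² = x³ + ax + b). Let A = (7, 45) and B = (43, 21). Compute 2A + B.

First 2A:
Repeated addition: build up to 2A.
2A: tangent at (7, 45): λ = (3·7² + 13)/(2·45) ≡ 19/43. 43⁻¹ ≡ 35 (mod 47), so λ ≡ 19·35 ≡ 7.
  x = λ² - 7 - 7 = 49 - 14 ≡ 35; y = λ·(7 - 35) - 45 ≡ 41. → (35, 41)
2A = (35, 41).
Finally 2A + B:
(35, 41) + (43, 21). λ = (21 - 41)/(43 - 35) ≡ 27/8 mod 47. 8⁻¹ ≡ 6 (mod 47), so λ ≡ 21.
  x = λ² - 35 - 43 = 441 - 78 ≡ 34; y = λ·(35 - 34) - 41 ≡ 27. → (34, 27)

(34, 27)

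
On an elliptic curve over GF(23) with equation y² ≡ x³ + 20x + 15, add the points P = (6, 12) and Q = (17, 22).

(6, 12) + (17, 22). λ = (22 - 12)/(17 - 6) ≡ 10/11 mod 23. 11⁻¹ ≡ 21 (mod 23), so λ ≡ 3.
  x = λ² - 6 - 17 = 9 - 23 ≡ 9; y = λ·(6 - 9) - 12 ≡ 2. → (9, 2)

(9, 2)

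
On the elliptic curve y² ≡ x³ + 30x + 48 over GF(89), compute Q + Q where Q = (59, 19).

tangent at (59, 19): λ = (3·59² + 30)/(2·19) ≡ 60/38. 38⁻¹ ≡ 82 (mod 89) since 38·82 = 3116 ≡ 1, so λ ≡ 60·82 ≡ 25.
  x = λ² - 59 - 59 = 625 - 118 ≡ 62; y = λ·(59 - 62) - 19 ≡ 84. → (62, 84)

(62, 84)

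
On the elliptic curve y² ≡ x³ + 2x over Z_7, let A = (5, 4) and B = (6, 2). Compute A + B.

(0, 0)

(5, 4) + (6, 2). λ = (2 - 4)/(6 - 5) ≡ 5/1 mod 7. 1⁻¹ ≡ 1 (mod 7), so λ ≡ 5.
  x = λ² - 5 - 6 = 25 - 11 ≡ 0; y = λ·(5 - 0) - 4 ≡ 0. → (0, 0)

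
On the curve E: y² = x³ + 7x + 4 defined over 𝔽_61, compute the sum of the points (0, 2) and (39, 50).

(0, 2) + (39, 50). λ = (50 - 2)/(39 - 0) ≡ 48/39 mod 61. 39⁻¹ ≡ 36 (mod 61) since 39·36 = 1404 ≡ 1, so λ ≡ 20.
  x = λ² - 0 - 39 = 400 - 39 ≡ 56; y = λ·(0 - 56) - 2 ≡ 37. → (56, 37)

(56, 37)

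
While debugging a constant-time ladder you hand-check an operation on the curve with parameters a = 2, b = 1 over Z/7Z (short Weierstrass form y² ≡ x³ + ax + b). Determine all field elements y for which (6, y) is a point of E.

none

x³ + 2x + 1 = 229 ≡ 5 (mod 7).
5 is a non-residue mod 7; no y exists.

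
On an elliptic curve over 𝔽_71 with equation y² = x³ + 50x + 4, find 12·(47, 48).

(17, 67)

Write P = (47, 48).
Repeated addition: build up to 12P.
2P: tangent at (47, 48): λ = (3·47² + 50)/(2·48) ≡ 3/25. 25⁻¹ ≡ 54 (mod 71), so λ ≡ 3·54 ≡ 20.
  x = λ² - 47 - 47 = 400 - 94 ≡ 22; y = λ·(47 - 22) - 48 ≡ 26. → (22, 26)
3P: (22, 26) + (47, 48). λ = (48 - 26)/(47 - 22) ≡ 22/25 mod 71. 25⁻¹ ≡ 54 (mod 71), so λ ≡ 52.
  x = λ² - 22 - 47 = 2704 - 69 ≡ 8; y = λ·(22 - 8) - 26 ≡ 63. → (8, 63)
4P: (8, 63) + (47, 48). λ = (48 - 63)/(47 - 8) ≡ 56/39 mod 71. 39⁻¹ ≡ 51 (mod 71), so λ ≡ 16.
  x = λ² - 8 - 47 = 256 - 55 ≡ 59; y = λ·(8 - 59) - 63 ≡ 44. → (59, 44)
5P: (59, 44) + (47, 48). λ = (48 - 44)/(47 - 59) ≡ 4/59 mod 71. 59⁻¹ ≡ 65 (mod 71) since 59·65 = 3835 ≡ 1, so λ ≡ 47.
  x = λ² - 59 - 47 = 2209 - 106 ≡ 44; y = λ·(59 - 44) - 44 ≡ 22. → (44, 22)
6P: (44, 22) + (47, 48). λ = (48 - 22)/(47 - 44) ≡ 26/3 mod 71. 3⁻¹ ≡ 24 (mod 71), so λ ≡ 56.
  x = λ² - 44 - 47 = 3136 - 91 ≡ 63; y = λ·(44 - 63) - 22 ≡ 50. → (63, 50)
7P: (63, 50) + (47, 48). λ = (48 - 50)/(47 - 63) ≡ 69/55 mod 71. 55⁻¹ ≡ 31 (mod 71) since 55·31 = 1705 ≡ 1, so λ ≡ 9.
  x = λ² - 63 - 47 = 81 - 110 ≡ 42; y = λ·(63 - 42) - 50 ≡ 68. → (42, 68)
8P: (42, 68) + (47, 48). λ = (48 - 68)/(47 - 42) ≡ 51/5 mod 71. 5⁻¹ ≡ 57 (mod 71), so λ ≡ 67.
  x = λ² - 42 - 47 = 4489 - 89 ≡ 69; y = λ·(42 - 69) - 68 ≡ 40. → (69, 40)
9P: (69, 40) + (47, 48). λ = (48 - 40)/(47 - 69) ≡ 8/49 mod 71. 49⁻¹ ≡ 29 (mod 71), so λ ≡ 19.
  x = λ² - 69 - 47 = 361 - 116 ≡ 32; y = λ·(69 - 32) - 40 ≡ 24. → (32, 24)
10P: (32, 24) + (47, 48). λ = (48 - 24)/(47 - 32) ≡ 24/15 mod 71. 15⁻¹ ≡ 19 (mod 71) since 15·19 = 285 ≡ 1, so λ ≡ 30.
  x = λ² - 32 - 47 = 900 - 79 ≡ 40; y = λ·(32 - 40) - 24 ≡ 20. → (40, 20)
11P: (40, 20) + (47, 48). λ = (48 - 20)/(47 - 40) ≡ 28/7 mod 71. 7⁻¹ ≡ 61 (mod 71) since 7·61 = 427 ≡ 1, so λ ≡ 4.
  x = λ² - 40 - 47 = 16 - 87 ≡ 0; y = λ·(40 - 0) - 20 ≡ 69. → (0, 69)
12P: (0, 69) + (47, 48). λ = (48 - 69)/(47 - 0) ≡ 50/47 mod 71. 47⁻¹ ≡ 68 (mod 71), so λ ≡ 63.
  x = λ² - 0 - 47 = 3969 - 47 ≡ 17; y = λ·(0 - 17) - 69 ≡ 67. → (17, 67)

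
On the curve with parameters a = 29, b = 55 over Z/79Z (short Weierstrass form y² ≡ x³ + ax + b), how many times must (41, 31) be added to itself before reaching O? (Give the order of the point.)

7

2P: tangent at (41, 31): λ = (3·41² + 29)/(2·31) ≡ 16/62. 62⁻¹ ≡ 65 (mod 79) since 62·65 = 4030 ≡ 1, so λ ≡ 16·65 ≡ 13.
  x = λ² - 41 - 41 = 169 - 82 ≡ 8; y = λ·(41 - 8) - 31 ≡ 3. → (8, 3)
3P: (8, 3) + (41, 31). λ = (31 - 3)/(41 - 8) ≡ 28/33 mod 79. 33⁻¹ ≡ 12 (mod 79) since 33·12 = 396 ≡ 1, so λ ≡ 20.
  x = λ² - 8 - 41 = 400 - 49 ≡ 35; y = λ·(8 - 35) - 3 ≡ 10. → (35, 10)
4P: (35, 10) + (41, 31). λ = (31 - 10)/(41 - 35) ≡ 21/6 mod 79. 6⁻¹ ≡ 66 (mod 79) since 6·66 = 396 ≡ 1, so λ ≡ 43.
  x = λ² - 35 - 41 = 1849 - 76 ≡ 35; y = λ·(35 - 35) - 10 ≡ 69. → (35, 69)
5P: (35, 69) + (41, 31). λ = (31 - 69)/(41 - 35) ≡ 41/6 mod 79. 6⁻¹ ≡ 66 (mod 79) since 6·66 = 396 ≡ 1, so λ ≡ 20.
  x = λ² - 35 - 41 = 400 - 76 ≡ 8; y = λ·(35 - 8) - 69 ≡ 76. → (8, 76)
6P: (8, 76) + (41, 31). λ = (31 - 76)/(41 - 8) ≡ 34/33 mod 79. 33⁻¹ ≡ 12 (mod 79), so λ ≡ 13.
  x = λ² - 8 - 41 = 169 - 49 ≡ 41; y = λ·(8 - 41) - 76 ≡ 48. → (41, 48)
7P: (41, 48) + (41, 31): same x and y₁ ≡ -y₂, so the sum is O.
7P = O, so the order is 7.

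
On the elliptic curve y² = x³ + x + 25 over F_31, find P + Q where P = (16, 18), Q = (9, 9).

(26, 9)

(16, 18) + (9, 9). λ = (9 - 18)/(9 - 16) ≡ 22/24 mod 31. 24⁻¹ ≡ 22 (mod 31) since 24·22 = 528 ≡ 1, so λ ≡ 19.
  x = λ² - 16 - 9 = 361 - 25 ≡ 26; y = λ·(16 - 26) - 18 ≡ 9. → (26, 9)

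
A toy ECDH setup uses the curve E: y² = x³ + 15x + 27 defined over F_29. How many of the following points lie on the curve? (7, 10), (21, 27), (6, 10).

(7, 10): 10² ≡ 13, rhs ≡ 11 → off.
(21, 27): 27² ≡ 4, rhs ≡ 4 → on.
(6, 10): 10² ≡ 13, rhs ≡ 14 → off.

1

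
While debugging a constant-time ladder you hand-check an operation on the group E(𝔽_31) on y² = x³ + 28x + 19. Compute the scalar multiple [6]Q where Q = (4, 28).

Repeated addition: build up to 6Q.
2Q: tangent at (4, 28): λ = (3·4² + 28)/(2·28) ≡ 14/25. 25⁻¹ ≡ 5 (mod 31), so λ ≡ 14·5 ≡ 8.
  x = λ² - 4 - 4 = 64 - 8 ≡ 25; y = λ·(4 - 25) - 28 ≡ 21. → (25, 21)
3Q: (25, 21) + (4, 28). λ = (28 - 21)/(4 - 25) ≡ 7/10 mod 31. 10⁻¹ ≡ 28 (mod 31), so λ ≡ 10.
  x = λ² - 25 - 4 = 100 - 29 ≡ 9; y = λ·(25 - 9) - 21 ≡ 15. → (9, 15)
4Q: (9, 15) + (4, 28). λ = (28 - 15)/(4 - 9) ≡ 13/26 mod 31. 26⁻¹ ≡ 6 (mod 31) since 26·6 = 156 ≡ 1, so λ ≡ 16.
  x = λ² - 9 - 4 = 256 - 13 ≡ 26; y = λ·(9 - 26) - 15 ≡ 23. → (26, 23)
5Q: (26, 23) + (4, 28). λ = (28 - 23)/(4 - 26) ≡ 5/9 mod 31. 9⁻¹ ≡ 7 (mod 31), so λ ≡ 4.
  x = λ² - 26 - 4 = 16 - 30 ≡ 17; y = λ·(26 - 17) - 23 ≡ 13. → (17, 13)
6Q: (17, 13) + (4, 28). λ = (28 - 13)/(4 - 17) ≡ 15/18 mod 31. 18⁻¹ ≡ 19 (mod 31), so λ ≡ 6.
  x = λ² - 17 - 4 = 36 - 21 ≡ 15; y = λ·(17 - 15) - 13 ≡ 30. → (15, 30)

(15, 30)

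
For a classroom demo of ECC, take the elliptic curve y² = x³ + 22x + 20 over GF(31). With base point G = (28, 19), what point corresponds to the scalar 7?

(24, 9)

Double-and-add on 7 = (111)₂. Start with G = (28, 19) for the leading 1-bit.
double: tangent at (28, 19): λ = (3·28² + 22)/(2·19) ≡ 18/7. 7⁻¹ ≡ 9 (mod 31) since 7·9 = 63 ≡ 1, so λ ≡ 18·9 ≡ 7.
  x = λ² - 28 - 28 = 49 - 56 ≡ 24; y = λ·(28 - 24) - 19 ≡ 9. → (24, 9)
add G: (24, 9) + (28, 19). λ = (19 - 9)/(28 - 24) ≡ 10/4 mod 31. 4⁻¹ ≡ 8 (mod 31), so λ ≡ 18.
  x = λ² - 24 - 28 = 324 - 52 ≡ 24; y = λ·(24 - 24) - 9 ≡ 22. → (24, 22)
double: tangent at (24, 22): λ = (3·24² + 22)/(2·22) ≡ 14/13. 13⁻¹ ≡ 12 (mod 31) since 13·12 = 156 ≡ 1, so λ ≡ 14·12 ≡ 13.
  x = λ² - 24 - 24 = 169 - 48 ≡ 28; y = λ·(24 - 28) - 22 ≡ 19. → (28, 19)
add G: tangent at (28, 19): λ = (3·28² + 22)/(2·19) ≡ 18/7. 7⁻¹ ≡ 9 (mod 31) since 7·9 = 63 ≡ 1, so λ ≡ 18·9 ≡ 7.
  x = λ² - 28 - 28 = 49 - 56 ≡ 24; y = λ·(28 - 24) - 19 ≡ 9. → (24, 9)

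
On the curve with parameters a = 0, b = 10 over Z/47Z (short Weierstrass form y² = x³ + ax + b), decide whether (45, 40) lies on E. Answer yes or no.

y² = 40² ≡ 2; x³ + 0x + 10 = 91135 ≡ 2 (mod 47). 2 = 2.

yes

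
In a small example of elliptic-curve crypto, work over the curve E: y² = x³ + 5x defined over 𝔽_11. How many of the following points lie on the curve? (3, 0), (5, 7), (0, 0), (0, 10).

1

(3, 0): 0² ≡ 0, rhs ≡ 9 → off.
(5, 7): 7² ≡ 5, rhs ≡ 7 → off.
(0, 0): 0² ≡ 0, rhs ≡ 0 → on.
(0, 10): 10² ≡ 1, rhs ≡ 0 → off.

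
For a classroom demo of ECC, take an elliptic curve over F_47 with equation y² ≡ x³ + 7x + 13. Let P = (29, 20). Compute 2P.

tangent at (29, 20): λ = (3·29² + 7)/(2·20) ≡ 39/40. 40⁻¹ ≡ 20 (mod 47) since 40·20 = 800 ≡ 1, so λ ≡ 39·20 ≡ 28.
  x = λ² - 29 - 29 = 784 - 58 ≡ 21; y = λ·(29 - 21) - 20 ≡ 16. → (21, 16)

(21, 16)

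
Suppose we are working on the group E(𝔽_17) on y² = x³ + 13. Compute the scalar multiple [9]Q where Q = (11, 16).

Repeated addition: build up to 9Q.
2Q: tangent at (11, 16): λ = (3·11² + 0)/(2·16) ≡ 6/15. 15⁻¹ ≡ 8 (mod 17), so λ ≡ 6·8 ≡ 14.
  x = λ² - 11 - 11 = 196 - 22 ≡ 4; y = λ·(11 - 4) - 16 ≡ 14. → (4, 14)
3Q: (4, 14) + (11, 16). λ = (16 - 14)/(11 - 4) ≡ 2/7 mod 17. 7⁻¹ ≡ 5 (mod 17) since 7·5 = 35 ≡ 1, so λ ≡ 10.
  x = λ² - 4 - 11 = 100 - 15 ≡ 0; y = λ·(4 - 0) - 14 ≡ 9. → (0, 9)
4Q: (0, 9) + (11, 16). λ = (16 - 9)/(11 - 0) ≡ 7/11 mod 17. 11⁻¹ ≡ 14 (mod 17) since 11·14 = 154 ≡ 1, so λ ≡ 13.
  x = λ² - 0 - 11 = 169 - 11 ≡ 5; y = λ·(0 - 5) - 9 ≡ 11. → (5, 11)
5Q: (5, 11) + (11, 16). λ = (16 - 11)/(11 - 5) ≡ 5/6 mod 17. 6⁻¹ ≡ 3 (mod 17) since 6·3 = 18 ≡ 1, so λ ≡ 15.
  x = λ² - 5 - 11 = 225 - 16 ≡ 5; y = λ·(5 - 5) - 11 ≡ 6. → (5, 6)
6Q: (5, 6) + (11, 16). λ = (16 - 6)/(11 - 5) ≡ 10/6 mod 17. 6⁻¹ ≡ 3 (mod 17), so λ ≡ 13.
  x = λ² - 5 - 11 = 169 - 16 ≡ 0; y = λ·(5 - 0) - 6 ≡ 8. → (0, 8)
7Q: (0, 8) + (11, 16). λ = (16 - 8)/(11 - 0) ≡ 8/11 mod 17. 11⁻¹ ≡ 14 (mod 17) since 11·14 = 154 ≡ 1, so λ ≡ 10.
  x = λ² - 0 - 11 = 100 - 11 ≡ 4; y = λ·(0 - 4) - 8 ≡ 3. → (4, 3)
8Q: (4, 3) + (11, 16). λ = (16 - 3)/(11 - 4) ≡ 13/7 mod 17. 7⁻¹ ≡ 5 (mod 17), so λ ≡ 14.
  x = λ² - 4 - 11 = 196 - 15 ≡ 11; y = λ·(4 - 11) - 3 ≡ 1. → (11, 1)
9Q: (11, 1) + (11, 16): same x and y₁ ≡ -y₂, so the sum is O.

O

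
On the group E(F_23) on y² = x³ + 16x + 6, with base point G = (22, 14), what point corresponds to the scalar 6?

(3, 9)

Repeated addition: build up to 6G.
2G: tangent at (22, 14): λ = (3·22² + 16)/(2·14) ≡ 19/5. 5⁻¹ ≡ 14 (mod 23) since 5·14 = 70 ≡ 1, so λ ≡ 19·14 ≡ 13.
  x = λ² - 22 - 22 = 169 - 44 ≡ 10; y = λ·(22 - 10) - 14 ≡ 4. → (10, 4)
3G: (10, 4) + (22, 14). λ = (14 - 4)/(22 - 10) ≡ 10/12 mod 23. 12⁻¹ ≡ 2 (mod 23), so λ ≡ 20.
  x = λ² - 10 - 22 = 400 - 32 ≡ 0; y = λ·(10 - 0) - 4 ≡ 12. → (0, 12)
4G: (0, 12) + (22, 14). λ = (14 - 12)/(22 - 0) ≡ 2/22 mod 23. 22⁻¹ ≡ 22 (mod 23), so λ ≡ 21.
  x = λ² - 0 - 22 = 441 - 22 ≡ 5; y = λ·(0 - 5) - 12 ≡ 21. → (5, 21)
5G: (5, 21) + (22, 14). λ = (14 - 21)/(22 - 5) ≡ 16/17 mod 23. 17⁻¹ ≡ 19 (mod 23), so λ ≡ 5.
  x = λ² - 5 - 22 = 25 - 27 ≡ 21; y = λ·(5 - 21) - 21 ≡ 14. → (21, 14)
6G: (21, 14) + (22, 14). λ = (14 - 14)/(22 - 21) ≡ 0/1 mod 23. 1⁻¹ ≡ 1 (mod 23), so λ ≡ 0.
  x = λ² - 21 - 22 = 0 - 43 ≡ 3; y = λ·(21 - 3) - 14 ≡ 9. → (3, 9)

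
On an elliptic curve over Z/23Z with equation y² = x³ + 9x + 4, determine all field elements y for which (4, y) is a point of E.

9, 14

x³ + 9x + 4 = 104 ≡ 12 (mod 23).
Square roots of 12 mod 23: 9 and 14 (since 9² = 81 ≡ 12).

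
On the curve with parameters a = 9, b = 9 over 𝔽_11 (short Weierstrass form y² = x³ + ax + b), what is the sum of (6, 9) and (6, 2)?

The two points share x = 6 and their y-coordinates satisfy 9 + 2 ≡ 0 (mod 11), so they are inverses. Their sum is O.

O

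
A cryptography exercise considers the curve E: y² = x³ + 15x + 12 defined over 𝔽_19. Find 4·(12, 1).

Write Q = (12, 1).
Repeated addition: build up to 4Q.
2Q: tangent at (12, 1): λ = (3·12² + 15)/(2·1) ≡ 10/2. 2⁻¹ ≡ 10 (mod 19), so λ ≡ 10·10 ≡ 5.
  x = λ² - 12 - 12 = 25 - 24 ≡ 1; y = λ·(12 - 1) - 1 ≡ 16. → (1, 16)
3Q: (1, 16) + (12, 1). λ = (1 - 16)/(12 - 1) ≡ 4/11 mod 19. 11⁻¹ ≡ 7 (mod 19), so λ ≡ 9.
  x = λ² - 1 - 12 = 81 - 13 ≡ 11; y = λ·(1 - 11) - 16 ≡ 8. → (11, 8)
4Q: (11, 8) + (12, 1). λ = (1 - 8)/(12 - 11) ≡ 12/1 mod 19. 1⁻¹ ≡ 1 (mod 19) since 1·1 = 1 ≡ 1, so λ ≡ 12.
  x = λ² - 11 - 12 = 144 - 23 ≡ 7; y = λ·(11 - 7) - 8 ≡ 2. → (7, 2)

(7, 2)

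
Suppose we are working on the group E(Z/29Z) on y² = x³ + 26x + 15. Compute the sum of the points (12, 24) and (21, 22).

(5, 26)

(12, 24) + (21, 22). λ = (22 - 24)/(21 - 12) ≡ 27/9 mod 29. 9⁻¹ ≡ 13 (mod 29), so λ ≡ 3.
  x = λ² - 12 - 21 = 9 - 33 ≡ 5; y = λ·(12 - 5) - 24 ≡ 26. → (5, 26)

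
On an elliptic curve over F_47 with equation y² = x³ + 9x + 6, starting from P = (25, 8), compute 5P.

Repeated addition: build up to 5P.
2P: tangent at (25, 8): λ = (3·25² + 9)/(2·8) ≡ 4/16. 16⁻¹ ≡ 3 (mod 47), so λ ≡ 4·3 ≡ 12.
  x = λ² - 25 - 25 = 144 - 50 ≡ 0; y = λ·(25 - 0) - 8 ≡ 10. → (0, 10)
3P: (0, 10) + (25, 8). λ = (8 - 10)/(25 - 0) ≡ 45/25 mod 47. 25⁻¹ ≡ 32 (mod 47) since 25·32 = 800 ≡ 1, so λ ≡ 30.
  x = λ² - 0 - 25 = 900 - 25 ≡ 29; y = λ·(0 - 29) - 10 ≡ 13. → (29, 13)
4P: (29, 13) + (25, 8). λ = (8 - 13)/(25 - 29) ≡ 42/43 mod 47. 43⁻¹ ≡ 35 (mod 47), so λ ≡ 13.
  x = λ² - 29 - 25 = 169 - 54 ≡ 21; y = λ·(29 - 21) - 13 ≡ 44. → (21, 44)
5P: (21, 44) + (25, 8). λ = (8 - 44)/(25 - 21) ≡ 11/4 mod 47. 4⁻¹ ≡ 12 (mod 47), so λ ≡ 38.
  x = λ² - 21 - 25 = 1444 - 46 ≡ 35; y = λ·(21 - 35) - 44 ≡ 35. → (35, 35)

(35, 35)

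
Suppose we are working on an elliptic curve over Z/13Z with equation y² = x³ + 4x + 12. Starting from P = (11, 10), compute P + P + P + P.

(10, 8)

Double-and-add on 4 = (100)₂. Start with P = (11, 10) for the leading 1-bit.
double: tangent at (11, 10): λ = (3·11² + 4)/(2·10) ≡ 3/7. 7⁻¹ ≡ 2 (mod 13) since 7·2 = 14 ≡ 1, so λ ≡ 3·2 ≡ 6.
  x = λ² - 11 - 11 = 36 - 22 ≡ 1; y = λ·(11 - 1) - 10 ≡ 11. → (1, 11)
double: tangent at (1, 11): λ = (3·1² + 4)/(2·11) ≡ 7/9. 9⁻¹ ≡ 3 (mod 13) since 9·3 = 27 ≡ 1, so λ ≡ 7·3 ≡ 8.
  x = λ² - 1 - 1 = 64 - 2 ≡ 10; y = λ·(1 - 10) - 11 ≡ 8. → (10, 8)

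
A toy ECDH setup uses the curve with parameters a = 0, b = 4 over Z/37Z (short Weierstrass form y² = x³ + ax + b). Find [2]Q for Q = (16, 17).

tangent at (16, 17): λ = (3·16² + 0)/(2·17) ≡ 28/34. 34⁻¹ ≡ 12 (mod 37), so λ ≡ 28·12 ≡ 3.
  x = λ² - 16 - 16 = 9 - 32 ≡ 14; y = λ·(16 - 14) - 17 ≡ 26. → (14, 26)

(14, 26)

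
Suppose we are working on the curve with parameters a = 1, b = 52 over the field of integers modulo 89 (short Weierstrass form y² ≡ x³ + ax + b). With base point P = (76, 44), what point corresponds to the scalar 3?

Repeated addition: build up to 3P.
2P: tangent at (76, 44): λ = (3·76² + 1)/(2·44) ≡ 63/88. 88⁻¹ ≡ 88 (mod 89) since 88·88 = 7744 ≡ 1, so λ ≡ 63·88 ≡ 26.
  x = λ² - 76 - 76 = 676 - 152 ≡ 79; y = λ·(76 - 79) - 44 ≡ 56. → (79, 56)
3P: (79, 56) + (76, 44). λ = (44 - 56)/(76 - 79) ≡ 77/86 mod 89. 86⁻¹ ≡ 59 (mod 89) since 86·59 = 5074 ≡ 1, so λ ≡ 4.
  x = λ² - 79 - 76 = 16 - 155 ≡ 39; y = λ·(79 - 39) - 56 ≡ 15. → (39, 15)

(39, 15)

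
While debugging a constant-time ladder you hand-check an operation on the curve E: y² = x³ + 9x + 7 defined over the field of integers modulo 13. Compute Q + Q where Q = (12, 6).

tangent at (12, 6): λ = (3·12² + 9)/(2·6) ≡ 12/12. 12⁻¹ ≡ 12 (mod 13) since 12·12 = 144 ≡ 1, so λ ≡ 12·12 ≡ 1.
  x = λ² - 12 - 12 = 1 - 24 ≡ 3; y = λ·(12 - 3) - 6 ≡ 3. → (3, 3)

(3, 3)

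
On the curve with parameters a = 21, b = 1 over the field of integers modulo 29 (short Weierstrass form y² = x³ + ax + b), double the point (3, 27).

tangent at (3, 27): λ = (3·3² + 21)/(2·27) ≡ 19/25. 25⁻¹ ≡ 7 (mod 29), so λ ≡ 19·7 ≡ 17.
  x = λ² - 3 - 3 = 289 - 6 ≡ 22; y = λ·(3 - 22) - 27 ≡ 27. → (22, 27)

(22, 27)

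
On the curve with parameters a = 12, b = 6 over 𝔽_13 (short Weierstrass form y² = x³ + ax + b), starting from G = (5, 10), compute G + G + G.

Repeated addition: build up to 3G.
2G: tangent at (5, 10): λ = (3·5² + 12)/(2·10) ≡ 9/7. 7⁻¹ ≡ 2 (mod 13) since 7·2 = 14 ≡ 1, so λ ≡ 9·2 ≡ 5.
  x = λ² - 5 - 5 = 25 - 10 ≡ 2; y = λ·(5 - 2) - 10 ≡ 5. → (2, 5)
3G: (2, 5) + (5, 10). λ = (10 - 5)/(5 - 2) ≡ 5/3 mod 13. 3⁻¹ ≡ 9 (mod 13), so λ ≡ 6.
  x = λ² - 2 - 5 = 36 - 7 ≡ 3; y = λ·(2 - 3) - 5 ≡ 2. → (3, 2)

(3, 2)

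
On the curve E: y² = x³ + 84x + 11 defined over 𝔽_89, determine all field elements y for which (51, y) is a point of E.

8, 81

x³ + 84x + 11 = 136946 ≡ 64 (mod 89).
Square roots of 64 mod 89: 8 and 81 (since 8² = 64 ≡ 64).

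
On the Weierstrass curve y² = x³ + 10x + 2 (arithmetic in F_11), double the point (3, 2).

(6, 6)

tangent at (3, 2): λ = (3·3² + 10)/(2·2) ≡ 4/4. 4⁻¹ ≡ 3 (mod 11), so λ ≡ 4·3 ≡ 1.
  x = λ² - 3 - 3 = 1 - 6 ≡ 6; y = λ·(3 - 6) - 2 ≡ 6. → (6, 6)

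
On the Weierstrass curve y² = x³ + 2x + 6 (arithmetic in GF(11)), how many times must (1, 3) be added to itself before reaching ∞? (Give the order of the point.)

7

2P: tangent at (1, 3): λ = (3·1² + 2)/(2·3) ≡ 5/6. 6⁻¹ ≡ 2 (mod 11), so λ ≡ 5·2 ≡ 10.
  x = λ² - 1 - 1 = 100 - 2 ≡ 10; y = λ·(1 - 10) - 3 ≡ 6. → (10, 6)
3P: (10, 6) + (1, 3). λ = (3 - 6)/(1 - 10) ≡ 8/2 mod 11. 2⁻¹ ≡ 6 (mod 11) since 2·6 = 12 ≡ 1, so λ ≡ 4.
  x = λ² - 10 - 1 = 16 - 11 ≡ 5; y = λ·(10 - 5) - 6 ≡ 3. → (5, 3)
4P: (5, 3) + (1, 3). λ = (3 - 3)/(1 - 5) ≡ 0/7 mod 11. 7⁻¹ ≡ 8 (mod 11), so λ ≡ 0.
  x = λ² - 5 - 1 = 0 - 6 ≡ 5; y = λ·(5 - 5) - 3 ≡ 8. → (5, 8)
5P: (5, 8) + (1, 3). λ = (3 - 8)/(1 - 5) ≡ 6/7 mod 11. 7⁻¹ ≡ 8 (mod 11), so λ ≡ 4.
  x = λ² - 5 - 1 = 16 - 6 ≡ 10; y = λ·(5 - 10) - 8 ≡ 5. → (10, 5)
6P: (10, 5) + (1, 3). λ = (3 - 5)/(1 - 10) ≡ 9/2 mod 11. 2⁻¹ ≡ 6 (mod 11), so λ ≡ 10.
  x = λ² - 10 - 1 = 100 - 11 ≡ 1; y = λ·(10 - 1) - 5 ≡ 8. → (1, 8)
7P: (1, 8) + (1, 3): same x and y₁ ≡ -y₂, so the sum is ∞.
7P = ∞, so the order is 7.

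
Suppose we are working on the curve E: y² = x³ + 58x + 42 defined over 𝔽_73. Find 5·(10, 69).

(25, 53)

Write P = (10, 69).
Double-and-add on 5 = (101)₂. Start with P = (10, 69) for the leading 1-bit.
double: tangent at (10, 69): λ = (3·10² + 58)/(2·69) ≡ 66/65. 65⁻¹ ≡ 9 (mod 73) since 65·9 = 585 ≡ 1, so λ ≡ 66·9 ≡ 10.
  x = λ² - 10 - 10 = 100 - 20 ≡ 7; y = λ·(10 - 7) - 69 ≡ 34. → (7, 34)
double: tangent at (7, 34): λ = (3·7² + 58)/(2·34) ≡ 59/68. 68⁻¹ ≡ 29 (mod 73), so λ ≡ 59·29 ≡ 32.
  x = λ² - 7 - 7 = 1024 - 14 ≡ 61; y = λ·(7 - 61) - 34 ≡ 63. → (61, 63)
add P: (61, 63) + (10, 69). λ = (69 - 63)/(10 - 61) ≡ 6/22 mod 73. 22⁻¹ ≡ 10 (mod 73), so λ ≡ 60.
  x = λ² - 61 - 10 = 3600 - 71 ≡ 25; y = λ·(61 - 25) - 63 ≡ 53. → (25, 53)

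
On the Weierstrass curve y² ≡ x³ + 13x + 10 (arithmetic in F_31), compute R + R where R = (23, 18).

(23, 13)

tangent at (23, 18): λ = (3·23² + 13)/(2·18) ≡ 19/5. 5⁻¹ ≡ 25 (mod 31), so λ ≡ 19·25 ≡ 10.
  x = λ² - 23 - 23 = 100 - 46 ≡ 23; y = λ·(23 - 23) - 18 ≡ 13. → (23, 13)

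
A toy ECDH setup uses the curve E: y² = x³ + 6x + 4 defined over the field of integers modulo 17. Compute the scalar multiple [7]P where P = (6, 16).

Double-and-add on 7 = (111)₂. Start with P = (6, 16) for the leading 1-bit.
double: tangent at (6, 16): λ = (3·6² + 6)/(2·16) ≡ 12/15. 15⁻¹ ≡ 8 (mod 17), so λ ≡ 12·8 ≡ 11.
  x = λ² - 6 - 6 = 121 - 12 ≡ 7; y = λ·(6 - 7) - 16 ≡ 7. → (7, 7)
add P: (7, 7) + (6, 16). λ = (16 - 7)/(6 - 7) ≡ 9/16 mod 17. 16⁻¹ ≡ 16 (mod 17) since 16·16 = 256 ≡ 1, so λ ≡ 8.
  x = λ² - 7 - 6 = 64 - 13 ≡ 0; y = λ·(7 - 0) - 7 ≡ 15. → (0, 15)
double: tangent at (0, 15): λ = (3·0² + 6)/(2·15) ≡ 6/13. 13⁻¹ ≡ 4 (mod 17) since 13·4 = 52 ≡ 1, so λ ≡ 6·4 ≡ 7.
  x = λ² - 0 - 0 = 49 - 0 ≡ 15; y = λ·(0 - 15) - 15 ≡ 16. → (15, 16)
add P: (15, 16) + (6, 16). λ = (16 - 16)/(6 - 15) ≡ 0/8 mod 17. 8⁻¹ ≡ 15 (mod 17), so λ ≡ 0.
  x = λ² - 15 - 6 = 0 - 21 ≡ 13; y = λ·(15 - 13) - 16 ≡ 1. → (13, 1)

(13, 1)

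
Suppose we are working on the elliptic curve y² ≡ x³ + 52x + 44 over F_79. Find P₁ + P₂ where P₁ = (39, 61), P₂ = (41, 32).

(39, 61) + (41, 32). λ = (32 - 61)/(41 - 39) ≡ 50/2 mod 79. 2⁻¹ ≡ 40 (mod 79), so λ ≡ 25.
  x = λ² - 39 - 41 = 625 - 80 ≡ 71; y = λ·(39 - 71) - 61 ≡ 8. → (71, 8)

(71, 8)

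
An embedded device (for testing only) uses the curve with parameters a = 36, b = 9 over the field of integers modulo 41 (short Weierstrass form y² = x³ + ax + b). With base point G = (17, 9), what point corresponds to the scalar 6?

O

Double-and-add on 6 = (110)₂. Start with G = (17, 9) for the leading 1-bit.
double: tangent at (17, 9): λ = (3·17² + 36)/(2·9) ≡ 1/18. 18⁻¹ ≡ 16 (mod 41) since 18·16 = 288 ≡ 1, so λ ≡ 1·16 ≡ 16.
  x = λ² - 17 - 17 = 256 - 34 ≡ 17; y = λ·(17 - 17) - 9 ≡ 32. → (17, 32)
add G: (17, 32) + (17, 9): same x and y₁ ≡ -y₂, so the sum is the point at infinity.
double: the point at infinity + the point at infinity = the point at infinity (identity).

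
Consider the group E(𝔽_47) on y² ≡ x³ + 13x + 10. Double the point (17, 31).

(29, 17)

tangent at (17, 31): λ = (3·17² + 13)/(2·31) ≡ 34/15. 15⁻¹ ≡ 22 (mod 47) since 15·22 = 330 ≡ 1, so λ ≡ 34·22 ≡ 43.
  x = λ² - 17 - 17 = 1849 - 34 ≡ 29; y = λ·(17 - 29) - 31 ≡ 17. → (29, 17)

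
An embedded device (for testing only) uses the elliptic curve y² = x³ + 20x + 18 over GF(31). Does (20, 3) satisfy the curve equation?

y² = 3² ≡ 9; x³ + 20x + 18 = 8418 ≡ 17 (mod 31). 9 ≠ 17.

no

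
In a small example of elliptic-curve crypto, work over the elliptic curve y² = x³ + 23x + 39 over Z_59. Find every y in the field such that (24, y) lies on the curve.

x³ + 23x + 39 = 14415 ≡ 19 (mod 59).
Square roots of 19 mod 59: 14 and 45 (since 14² = 196 ≡ 19).

14, 45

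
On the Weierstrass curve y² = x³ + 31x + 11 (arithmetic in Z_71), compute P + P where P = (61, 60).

(3, 42)

tangent at (61, 60): λ = (3·61² + 31)/(2·60) ≡ 47/49. 49⁻¹ ≡ 29 (mod 71) since 49·29 = 1421 ≡ 1, so λ ≡ 47·29 ≡ 14.
  x = λ² - 61 - 61 = 196 - 122 ≡ 3; y = λ·(61 - 3) - 60 ≡ 42. → (3, 42)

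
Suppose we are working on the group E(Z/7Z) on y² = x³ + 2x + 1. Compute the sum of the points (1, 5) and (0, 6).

(0, 1)

(1, 5) + (0, 6). λ = (6 - 5)/(0 - 1) ≡ 1/6 mod 7. 6⁻¹ ≡ 6 (mod 7), so λ ≡ 6.
  x = λ² - 1 - 0 = 36 - 1 ≡ 0; y = λ·(1 - 0) - 5 ≡ 1. → (0, 1)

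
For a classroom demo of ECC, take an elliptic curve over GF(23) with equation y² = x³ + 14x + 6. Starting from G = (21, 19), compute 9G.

(8, 3)

Double-and-add on 9 = (1001)₂. Start with G = (21, 19) for the leading 1-bit.
double: tangent at (21, 19): λ = (3·21² + 14)/(2·19) ≡ 3/15. 15⁻¹ ≡ 20 (mod 23), so λ ≡ 3·20 ≡ 14.
  x = λ² - 21 - 21 = 196 - 42 ≡ 16; y = λ·(21 - 16) - 19 ≡ 5. → (16, 5)
double: tangent at (16, 5): λ = (3·16² + 14)/(2·5) ≡ 0/10. 10⁻¹ ≡ 7 (mod 23), so λ ≡ 0·7 ≡ 0.
  x = λ² - 16 - 16 = 0 - 32 ≡ 14; y = λ·(16 - 14) - 5 ≡ 18. → (14, 18)
double: tangent at (14, 18): λ = (3·14² + 14)/(2·18) ≡ 4/13. 13⁻¹ ≡ 16 (mod 23) since 13·16 = 208 ≡ 1, so λ ≡ 4·16 ≡ 18.
  x = λ² - 14 - 14 = 324 - 28 ≡ 20; y = λ·(14 - 20) - 18 ≡ 12. → (20, 12)
add G: (20, 12) + (21, 19). λ = (19 - 12)/(21 - 20) ≡ 7/1 mod 23. 1⁻¹ ≡ 1 (mod 23), so λ ≡ 7.
  x = λ² - 20 - 21 = 49 - 41 ≡ 8; y = λ·(20 - 8) - 12 ≡ 3. → (8, 3)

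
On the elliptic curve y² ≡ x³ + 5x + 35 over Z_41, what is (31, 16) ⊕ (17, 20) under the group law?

(14, 26)

(31, 16) + (17, 20). λ = (20 - 16)/(17 - 31) ≡ 4/27 mod 41. 27⁻¹ ≡ 38 (mod 41), so λ ≡ 29.
  x = λ² - 31 - 17 = 841 - 48 ≡ 14; y = λ·(31 - 14) - 16 ≡ 26. → (14, 26)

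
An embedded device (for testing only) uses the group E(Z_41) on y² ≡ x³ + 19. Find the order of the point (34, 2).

7

2P: tangent at (34, 2): λ = (3·34² + 0)/(2·2) ≡ 24/4. 4⁻¹ ≡ 31 (mod 41) since 4·31 = 124 ≡ 1, so λ ≡ 24·31 ≡ 6.
  x = λ² - 34 - 34 = 36 - 68 ≡ 9; y = λ·(34 - 9) - 2 ≡ 25. → (9, 25)
3P: (9, 25) + (34, 2). λ = (2 - 25)/(34 - 9) ≡ 18/25 mod 41. 25⁻¹ ≡ 23 (mod 41) since 25·23 = 575 ≡ 1, so λ ≡ 4.
  x = λ² - 9 - 34 = 16 - 43 ≡ 14; y = λ·(9 - 14) - 25 ≡ 37. → (14, 37)
4P: (14, 37) + (34, 2). λ = (2 - 37)/(34 - 14) ≡ 6/20 mod 41. 20⁻¹ ≡ 39 (mod 41) since 20·39 = 780 ≡ 1, so λ ≡ 29.
  x = λ² - 14 - 34 = 841 - 48 ≡ 14; y = λ·(14 - 14) - 37 ≡ 4. → (14, 4)
5P: (14, 4) + (34, 2). λ = (2 - 4)/(34 - 14) ≡ 39/20 mod 41. 20⁻¹ ≡ 39 (mod 41), so λ ≡ 4.
  x = λ² - 14 - 34 = 16 - 48 ≡ 9; y = λ·(14 - 9) - 4 ≡ 16. → (9, 16)
6P: (9, 16) + (34, 2). λ = (2 - 16)/(34 - 9) ≡ 27/25 mod 41. 25⁻¹ ≡ 23 (mod 41), so λ ≡ 6.
  x = λ² - 9 - 34 = 36 - 43 ≡ 34; y = λ·(9 - 34) - 16 ≡ 39. → (34, 39)
7P: (34, 39) + (34, 2): same x and y₁ ≡ -y₂, so the sum is O.
7P = O, so the order is 7.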